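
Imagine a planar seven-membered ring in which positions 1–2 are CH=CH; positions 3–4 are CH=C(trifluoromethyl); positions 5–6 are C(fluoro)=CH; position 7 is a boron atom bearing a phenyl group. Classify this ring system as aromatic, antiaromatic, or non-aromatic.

Aromatic

Every ring atom contributes a p orbital perpendicular to the ring (every atom in a ring double bond is sp² and brings one electron to the p orbital; the boron has an empty p orbital), so the π system is cyclic and fully conjugated.
Adding the contributions, 3 × 2 = 6 from the double-bond units + 0 from the B(phenyl) atom = 6.
Since 6 = 4·1 + 2, the ring meets the 4n+2 criterion.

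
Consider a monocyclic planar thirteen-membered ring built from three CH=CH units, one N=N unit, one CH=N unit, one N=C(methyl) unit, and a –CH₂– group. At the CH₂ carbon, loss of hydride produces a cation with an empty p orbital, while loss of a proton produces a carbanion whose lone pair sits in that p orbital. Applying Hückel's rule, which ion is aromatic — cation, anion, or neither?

The anion

In both ions every ring atom is sp² and contributes a p orbital, so both rings are fully conjugated.
Cation: 6 × 2 + 0 = 12 π electrons → 4(3), antiaromatic.
Anion: 6 × 2 + 2 = 14 π electrons → 4(3)+2, aromatic.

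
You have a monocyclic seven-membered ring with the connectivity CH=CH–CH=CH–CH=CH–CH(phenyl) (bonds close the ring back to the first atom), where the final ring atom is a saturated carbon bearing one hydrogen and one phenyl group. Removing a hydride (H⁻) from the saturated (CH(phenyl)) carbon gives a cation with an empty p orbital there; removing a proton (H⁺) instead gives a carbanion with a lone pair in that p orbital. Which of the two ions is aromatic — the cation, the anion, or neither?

Both ions have a continuous loop of p orbitals — each ring atom is sp².
Cation: 3 × 2 + 0 = 6 π electrons → 4(1)+2, aromatic.
Anion: 3 × 2 + 2 = 8 π electrons → 4(2), antiaromatic.

The cation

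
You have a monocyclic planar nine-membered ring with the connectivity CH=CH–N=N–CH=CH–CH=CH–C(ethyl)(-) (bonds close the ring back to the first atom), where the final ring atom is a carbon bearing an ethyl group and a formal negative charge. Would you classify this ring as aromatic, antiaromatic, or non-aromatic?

Aromatic

All ring atoms are sp² and supply a p orbital to the ring (each doubly-bonded ring atom is sp² with one p-orbital electron; each =N– nitrogen is pyridine-type (lone pair in the sp² plane, one electron in the p orbital); the carbanion's lone pair occupies the p orbital); the conjugation is uninterrupted.
π-electron count: 4 × 2 = 8 from the double-bond units + 2 from the C(ethyl)(-) atom = 10.
10 = 4(2) + 2, which satisfies Hückel's 4n+2 rule.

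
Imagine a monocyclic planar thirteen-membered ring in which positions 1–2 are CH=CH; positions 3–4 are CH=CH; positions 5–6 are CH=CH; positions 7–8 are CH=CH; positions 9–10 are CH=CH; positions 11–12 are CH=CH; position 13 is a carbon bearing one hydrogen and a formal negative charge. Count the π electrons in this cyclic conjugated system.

Check conjugation: each doubly-bonded ring atom is sp² with one p-orbital electron; the carbanion's lone pair occupies the p orbital — every position has a p orbital, so the cyclic π system is continuous.
π-electron count: 6 × 2 = 12 from the double-bond units + 2 from the CH(-) atom = 14.

14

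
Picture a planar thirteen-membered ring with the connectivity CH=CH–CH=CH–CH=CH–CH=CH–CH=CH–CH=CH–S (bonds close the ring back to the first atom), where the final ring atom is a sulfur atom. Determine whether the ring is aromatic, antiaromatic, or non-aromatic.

All ring atoms are sp² and supply a p orbital to the ring (the double-bond atoms are sp², each contributing one p electron; the sulfur donates one lone pair from its p orbital); the conjugation is uninterrupted.
Adding the contributions, 6 × 2 = 12 from the double-bond units + 2 from the S atom = 14.
Since 14 = 4·3 + 2, the ring meets the 4n+2 criterion.

Aromatic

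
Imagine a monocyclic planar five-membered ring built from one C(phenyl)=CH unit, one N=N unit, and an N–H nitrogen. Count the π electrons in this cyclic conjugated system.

Every ring atom contributes a p orbital perpendicular to the ring (each doubly-bonded ring atom is sp² with one p-orbital electron; each sp² =N– keeps its lone pair in-plane and puts one electron into the π system; the pyrrole-type nitrogen donates its lone pair from the p orbital), so the π system is cyclic and fully conjugated.
Counting π electrons: 2 × 2 = 4 from the double-bond units + 2 from the NH atom = 6.

6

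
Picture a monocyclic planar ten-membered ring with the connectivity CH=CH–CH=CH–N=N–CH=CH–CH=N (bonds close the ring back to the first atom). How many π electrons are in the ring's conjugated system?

Every ring atom contributes a p orbital perpendicular to the ring (each doubly-bonded ring atom is sp² with one p-orbital electron; each =N– nitrogen is pyridine-type (lone pair in the sp² plane, one electron in the p orbital)), so the π system is cyclic and fully conjugated.
π-electron count: 5 × 2 = 10 from the 5 double-bond units.

10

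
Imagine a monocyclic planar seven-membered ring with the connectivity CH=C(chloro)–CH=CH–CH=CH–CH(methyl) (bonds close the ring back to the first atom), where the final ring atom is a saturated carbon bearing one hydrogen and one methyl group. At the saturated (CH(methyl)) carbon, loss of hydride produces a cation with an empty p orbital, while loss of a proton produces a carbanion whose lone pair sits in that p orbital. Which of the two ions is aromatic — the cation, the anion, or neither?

The cation

In both ions every ring atom is sp² and contributes a p orbital, so both rings are fully conjugated.
Cation: 3 × 2 + 0 = 6 π electrons → 4(1)+2, aromatic.
Anion: 3 × 2 + 2 = 8 π electrons → 4(2), antiaromatic.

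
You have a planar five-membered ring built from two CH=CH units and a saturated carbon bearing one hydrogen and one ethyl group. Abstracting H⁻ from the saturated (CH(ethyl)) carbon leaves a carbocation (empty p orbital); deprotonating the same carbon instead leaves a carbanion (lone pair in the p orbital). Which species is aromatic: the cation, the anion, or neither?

In either ion the ring is fully conjugated: every atom, including the new sp² carbon, supplies a p orbital.
Cation: 2 × 2 + 0 = 4 π electrons → 4(1), antiaromatic.
Anion: 2 × 2 + 2 = 6 π electrons → 4(1)+2, aromatic.

The anion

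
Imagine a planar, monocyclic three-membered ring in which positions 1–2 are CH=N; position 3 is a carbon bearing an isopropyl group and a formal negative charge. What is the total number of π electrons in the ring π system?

Every ring atom contributes a p orbital perpendicular to the ring (each doubly-bonded ring atom is sp² with one p-orbital electron; each =N– nitrogen is pyridine-type (lone pair in the sp² plane, one electron in the p orbital); the carbanion's lone pair occupies the p orbital), so the π system is cyclic and fully conjugated.
π-electron count: 1 × 2 = 2 from the double-bond unit + 2 from the C(isopropyl)(-) atom = 4.

4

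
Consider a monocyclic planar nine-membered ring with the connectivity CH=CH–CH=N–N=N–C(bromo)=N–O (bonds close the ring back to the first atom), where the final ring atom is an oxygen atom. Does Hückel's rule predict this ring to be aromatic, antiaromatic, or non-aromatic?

Aromatic

Check conjugation: each doubly-bonded ring atom is sp² with one p-orbital electron; each sp² =N– keeps its lone pair in-plane and puts one electron into the π system; the oxygen donates one lone pair from its p orbital — every position has a p orbital, so the cyclic π system is continuous.
Adding the contributions, 4 × 2 = 8 from the double-bond units + 2 from the O atom = 10.
10 = 4(2) + 2, which satisfies Hückel's 4n+2 rule.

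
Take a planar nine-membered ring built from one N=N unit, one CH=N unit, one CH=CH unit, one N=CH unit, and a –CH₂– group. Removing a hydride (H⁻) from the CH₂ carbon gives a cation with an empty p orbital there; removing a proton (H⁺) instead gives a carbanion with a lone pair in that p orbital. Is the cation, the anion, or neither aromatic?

In both ions every ring atom is sp² and contributes a p orbital, so both rings are fully conjugated.
Cation: 4 × 2 + 0 = 8 π electrons → 4(2), antiaromatic.
Anion: 4 × 2 + 2 = 10 π electrons → 4(2)+2, aromatic.

The anion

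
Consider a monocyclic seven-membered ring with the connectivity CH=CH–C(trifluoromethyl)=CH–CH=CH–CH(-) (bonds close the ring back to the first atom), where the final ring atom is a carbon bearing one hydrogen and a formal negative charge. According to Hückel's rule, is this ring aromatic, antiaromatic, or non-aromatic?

All ring atoms are sp² and supply a p orbital to the ring (the double-bond atoms are sp², each contributing one p electron; the carbanion's lone pair occupies the p orbital); the conjugation is uninterrupted.
π-electron count: 3 × 2 = 6 from the double-bond units + 2 from the CH(-) atom = 8.
8 is a 4n count (n = 2), so the planar conjugated ring is antiaromatic.

Antiaromatic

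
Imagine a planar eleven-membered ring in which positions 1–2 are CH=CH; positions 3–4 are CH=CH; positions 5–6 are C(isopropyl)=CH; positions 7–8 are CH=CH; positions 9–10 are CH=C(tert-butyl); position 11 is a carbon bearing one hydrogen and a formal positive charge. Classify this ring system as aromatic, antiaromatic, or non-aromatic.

Aromatic

All ring atoms are sp² and supply a p orbital to the ring (the double-bond atoms are sp², each contributing one p electron; the carbocation has an empty p orbital); the conjugation is uninterrupted.
Adding the contributions, 5 × 2 = 10 from the double-bond units + 0 from the CH(+) atom = 10.
10 = 4(2) + 2, which satisfies Hückel's 4n+2 rule.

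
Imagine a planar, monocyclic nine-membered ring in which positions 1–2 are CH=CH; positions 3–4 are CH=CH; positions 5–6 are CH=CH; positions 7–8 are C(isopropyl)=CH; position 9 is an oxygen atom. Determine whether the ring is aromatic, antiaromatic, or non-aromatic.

Aromatic

The p orbitals form a continuous loop: every atom in a ring double bond is sp² and brings one electron to the p orbital; the oxygen donates one lone pair from its p orbital. The ring is fully conjugated.
Tallying contributions gives 4 × 2 = 8 from the double-bond units + 2 from the O atom = 10.
Since 10 = 4·2 + 2, the ring meets the 4n+2 criterion.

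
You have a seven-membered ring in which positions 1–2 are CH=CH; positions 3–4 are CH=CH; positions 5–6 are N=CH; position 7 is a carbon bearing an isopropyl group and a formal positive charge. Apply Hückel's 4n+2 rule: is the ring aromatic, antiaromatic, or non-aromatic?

Check conjugation: every atom in a ring double bond is sp² and brings one electron to the p orbital; each sp² =N– keeps its lone pair in-plane and puts one electron into the π system; the carbocation has an empty p orbital — every position has a p orbital, so the cyclic π system is continuous.
Counting π electrons: 3 × 2 = 6 from the double-bond units + 0 from the C(isopropyl)(+) atom = 6.
Since 6 = 4·1 + 2, the ring meets the 4n+2 criterion.

Aromatic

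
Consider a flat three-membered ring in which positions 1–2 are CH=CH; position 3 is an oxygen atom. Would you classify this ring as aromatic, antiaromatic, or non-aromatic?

Every ring atom contributes a p orbital perpendicular to the ring (every atom in a ring double bond is sp² and brings one electron to the p orbital; the oxygen donates one lone pair from its p orbital), so the π system is cyclic and fully conjugated.
Adding the contributions, 1 × 2 = 2 from the double-bond unit + 2 from the O atom = 4.
4 is a 4n count (n = 1), so the planar conjugated ring is antiaromatic.
This is oxirene.

Antiaromatic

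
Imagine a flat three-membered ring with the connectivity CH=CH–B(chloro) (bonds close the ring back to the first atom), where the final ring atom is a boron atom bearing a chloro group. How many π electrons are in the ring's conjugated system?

All ring atoms are sp² and supply a p orbital to the ring (each doubly-bonded ring atom is sp² with one p-orbital electron; the boron has an empty p orbital); the conjugation is uninterrupted.
Counting π electrons: 1 × 2 = 2 from the double-bond unit + 0 from the B(chloro) atom = 2.

2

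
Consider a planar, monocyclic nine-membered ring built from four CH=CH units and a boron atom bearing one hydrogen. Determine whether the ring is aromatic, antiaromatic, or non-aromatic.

The p orbitals form a continuous loop: the double-bond atoms are sp², each contributing one p electron; the boron has an empty p orbital. The ring is fully conjugated.
Adding the contributions, 4 × 2 = 8 from the double-bond units + 0 from the BH atom = 8.
8 = 4(2); a planar, fully conjugated 4n system is antiaromatic.

Antiaromatic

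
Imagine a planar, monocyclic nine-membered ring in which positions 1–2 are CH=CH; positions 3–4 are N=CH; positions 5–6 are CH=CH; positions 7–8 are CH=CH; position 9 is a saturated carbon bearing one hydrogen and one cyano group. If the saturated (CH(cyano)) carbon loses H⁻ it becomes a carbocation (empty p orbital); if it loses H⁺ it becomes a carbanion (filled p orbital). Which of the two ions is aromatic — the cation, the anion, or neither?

In either ion the ring is fully conjugated: every atom, including the new sp² carbon, supplies a p orbital.
Cation: 4 × 2 + 0 = 8 π electrons → 4(2), antiaromatic.
Anion: 4 × 2 + 2 = 10 π electrons → 4(2)+2, aromatic.

The anion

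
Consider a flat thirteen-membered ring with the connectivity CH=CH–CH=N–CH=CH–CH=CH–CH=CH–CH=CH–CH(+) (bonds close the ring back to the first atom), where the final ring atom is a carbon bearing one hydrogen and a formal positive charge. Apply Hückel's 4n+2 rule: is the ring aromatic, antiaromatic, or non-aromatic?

The p orbitals form a continuous loop: every atom in a ring double bond is sp² and brings one electron to the p orbital; the doubly-bonded nitrogens are pyridine-type — their lone pairs lie in the ring plane, leaving one electron in the p orbital; the carbocation has an empty p orbital. The ring is fully conjugated.
Counting π electrons: 6 × 2 = 12 from the double-bond units + 0 from the CH(+) atom = 12.
With 12 = 4·3 π electrons, Hückel's rule classifies the planar ring as antiaromatic.

Antiaromatic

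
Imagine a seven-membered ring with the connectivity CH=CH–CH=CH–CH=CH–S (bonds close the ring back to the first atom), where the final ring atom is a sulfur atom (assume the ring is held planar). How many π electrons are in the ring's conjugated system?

8

All ring atoms are sp² and supply a p orbital to the ring (each doubly-bonded ring atom is sp² with one p-orbital electron; the sulfur donates one lone pair from its p orbital); the conjugation is uninterrupted.
Counting π electrons: 3 × 2 = 6 from the double-bond units + 2 from the S atom = 8.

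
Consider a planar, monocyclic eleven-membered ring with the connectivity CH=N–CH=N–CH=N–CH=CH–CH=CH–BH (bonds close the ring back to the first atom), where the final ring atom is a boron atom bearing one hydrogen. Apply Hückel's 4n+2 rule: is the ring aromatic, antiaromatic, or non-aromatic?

All ring atoms are sp² and supply a p orbital to the ring (each doubly-bonded ring atom is sp² with one p-orbital electron; each =N– nitrogen is pyridine-type (lone pair in the sp² plane, one electron in the p orbital); the boron has an empty p orbital); the conjugation is uninterrupted.
π-electron count: 5 × 2 = 10 from the double-bond units + 0 from the BH atom = 10.
10 = 4(2) + 2, which satisfies Hückel's 4n+2 rule.

Aromatic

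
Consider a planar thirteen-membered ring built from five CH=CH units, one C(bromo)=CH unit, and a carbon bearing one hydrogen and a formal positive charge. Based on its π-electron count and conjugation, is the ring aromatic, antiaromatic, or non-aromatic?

Antiaromatic

The p orbitals form a continuous loop: the double-bond atoms are sp², each contributing one p electron; the carbocation has an empty p orbital. The ring is fully conjugated.
π-electron count: 6 × 2 = 12 from the double-bond units + 0 from the CH(+) atom = 12.
12 = 4(3); a planar, fully conjugated 4n system is antiaromatic.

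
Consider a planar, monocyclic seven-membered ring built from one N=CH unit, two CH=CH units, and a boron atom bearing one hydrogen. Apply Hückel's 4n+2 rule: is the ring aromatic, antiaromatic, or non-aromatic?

The p orbitals form a continuous loop: each doubly-bonded ring atom is sp² with one p-orbital electron; each =N– nitrogen is pyridine-type (lone pair in the sp² plane, one electron in the p orbital); the boron has an empty p orbital. The ring is fully conjugated.
Counting π electrons: 3 × 2 = 6 from the double-bond units + 0 from the BH atom = 6.
That gives a 4n+2 count (6, n = 1).

Aromatic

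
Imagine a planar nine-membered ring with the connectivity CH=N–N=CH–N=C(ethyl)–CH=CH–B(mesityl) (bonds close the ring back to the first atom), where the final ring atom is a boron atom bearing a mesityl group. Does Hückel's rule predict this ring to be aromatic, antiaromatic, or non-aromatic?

Antiaromatic

Every ring atom contributes a p orbital perpendicular to the ring (the double-bond atoms are sp², each contributing one p electron; each =N– nitrogen is pyridine-type (lone pair in the sp² plane, one electron in the p orbital); the boron has an empty p orbital), so the π system is cyclic and fully conjugated.
Adding the contributions, 4 × 2 = 8 from the double-bond units + 0 from the B(mesityl) atom = 8.
8 = 4(2); a planar, fully conjugated 4n system is antiaromatic.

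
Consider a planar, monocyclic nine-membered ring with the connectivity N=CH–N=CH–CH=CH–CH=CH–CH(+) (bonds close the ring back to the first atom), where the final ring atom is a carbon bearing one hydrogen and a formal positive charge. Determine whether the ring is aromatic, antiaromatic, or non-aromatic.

Antiaromatic

All ring atoms are sp² and supply a p orbital to the ring (each doubly-bonded ring atom is sp² with one p-orbital electron; each =N– nitrogen is pyridine-type (lone pair in the sp² plane, one electron in the p orbital); the carbocation has an empty p orbital); the conjugation is uninterrupted.
π-electron count: 4 × 2 = 8 from the double-bond units + 0 from the CH(+) atom = 8.
8 = 4(2); a planar, fully conjugated 4n system is antiaromatic.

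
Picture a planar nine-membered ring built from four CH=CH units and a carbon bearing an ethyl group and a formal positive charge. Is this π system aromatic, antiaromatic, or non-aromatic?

Antiaromatic

Every ring atom contributes a p orbital perpendicular to the ring (every atom in a ring double bond is sp² and brings one electron to the p orbital; the carbocation has an empty p orbital), so the π system is cyclic and fully conjugated.
Adding the contributions, 4 × 2 = 8 from the double-bond units + 0 from the C(ethyl)(+) atom = 8.
A 4n π count (8, n = 2) in a planar conjugated ring means antiaromatic.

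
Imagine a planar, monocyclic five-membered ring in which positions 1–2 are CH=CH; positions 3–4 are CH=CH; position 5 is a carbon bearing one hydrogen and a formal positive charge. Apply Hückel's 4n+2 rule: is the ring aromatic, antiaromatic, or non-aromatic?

Check conjugation: each doubly-bonded ring atom is sp² with one p-orbital electron; the carbocation has an empty p orbital — every position has a p orbital, so the cyclic π system is continuous.
π-electron count: 2 × 2 = 4 from the double-bond units + 0 from the CH(+) atom = 4.
4 is a 4n count (n = 1), so the planar conjugated ring is antiaromatic.
(This ring is the cyclopentadienyl cation.)

Antiaromatic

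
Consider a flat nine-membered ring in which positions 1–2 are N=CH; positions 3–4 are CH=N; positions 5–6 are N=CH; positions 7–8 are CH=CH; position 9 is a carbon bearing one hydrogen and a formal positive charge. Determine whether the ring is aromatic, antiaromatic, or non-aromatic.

Antiaromatic

All ring atoms are sp² and supply a p orbital to the ring (every atom in a ring double bond is sp² and brings one electron to the p orbital; the doubly-bonded nitrogens are pyridine-type — their lone pairs lie in the ring plane, leaving one electron in the p orbital; the carbocation has an empty p orbital); the conjugation is uninterrupted.
Tallying contributions gives 4 × 2 = 8 from the double-bond units + 0 from the CH(+) atom = 8.
8 = 4(2); a planar, fully conjugated 4n system is antiaromatic.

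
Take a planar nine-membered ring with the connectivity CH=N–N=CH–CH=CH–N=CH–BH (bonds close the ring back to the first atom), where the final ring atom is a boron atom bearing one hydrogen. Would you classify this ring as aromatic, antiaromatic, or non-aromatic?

Antiaromatic

Check conjugation: every atom in a ring double bond is sp² and brings one electron to the p orbital; each sp² =N– keeps its lone pair in-plane and puts one electron into the π system; the boron has an empty p orbital — every position has a p orbital, so the cyclic π system is continuous.
Counting π electrons: 4 × 2 = 8 from the double-bond units + 0 from the BH atom = 8.
8 = 4(2); a planar, fully conjugated 4n system is antiaromatic.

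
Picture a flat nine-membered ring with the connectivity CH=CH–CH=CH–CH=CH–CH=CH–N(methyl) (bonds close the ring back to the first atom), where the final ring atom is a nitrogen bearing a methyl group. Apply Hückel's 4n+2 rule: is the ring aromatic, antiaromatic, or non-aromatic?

Check conjugation: each doubly-bonded ring atom is sp² with one p-orbital electron; the pyrrole-type nitrogen donates its lone pair from the p orbital — every position has a p orbital, so the cyclic π system is continuous.
Tallying contributions gives 4 × 2 = 8 from the double-bond units + 2 from the N(methyl) atom = 10.
With 10 π electrons (n = 2), the Hückel 4n+2 condition holds.

Aromatic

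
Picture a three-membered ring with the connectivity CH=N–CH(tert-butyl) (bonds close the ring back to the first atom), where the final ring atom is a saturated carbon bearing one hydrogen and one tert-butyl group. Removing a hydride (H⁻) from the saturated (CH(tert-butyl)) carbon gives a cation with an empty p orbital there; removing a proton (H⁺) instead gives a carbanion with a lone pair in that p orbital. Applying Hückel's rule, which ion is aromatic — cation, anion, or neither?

In both ions every ring atom is sp² and contributes a p orbital, so both rings are fully conjugated.
Cation: 1 × 2 + 0 = 2 π electrons → 4(0)+2, aromatic.
Anion: 1 × 2 + 2 = 4 π electrons → 4(1), antiaromatic.

The cation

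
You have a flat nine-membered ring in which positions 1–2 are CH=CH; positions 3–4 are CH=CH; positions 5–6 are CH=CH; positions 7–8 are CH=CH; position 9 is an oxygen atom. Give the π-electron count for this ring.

The p orbitals form a continuous loop: every atom in a ring double bond is sp² and brings one electron to the p orbital; the oxygen donates one lone pair from its p orbital. The ring is fully conjugated.
π-electron count: 4 × 2 = 8 from the double-bond units + 2 from the O atom = 10.

10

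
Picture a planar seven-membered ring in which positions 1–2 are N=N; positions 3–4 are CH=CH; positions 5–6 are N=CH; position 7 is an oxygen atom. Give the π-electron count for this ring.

Every ring atom contributes a p orbital perpendicular to the ring (each doubly-bonded ring atom is sp² with one p-orbital electron; each sp² =N– keeps its lone pair in-plane and puts one electron into the π system; the oxygen donates one lone pair from its p orbital), so the π system is cyclic and fully conjugated.
Adding the contributions, 3 × 2 = 6 from the double-bond units + 2 from the O atom = 8.

8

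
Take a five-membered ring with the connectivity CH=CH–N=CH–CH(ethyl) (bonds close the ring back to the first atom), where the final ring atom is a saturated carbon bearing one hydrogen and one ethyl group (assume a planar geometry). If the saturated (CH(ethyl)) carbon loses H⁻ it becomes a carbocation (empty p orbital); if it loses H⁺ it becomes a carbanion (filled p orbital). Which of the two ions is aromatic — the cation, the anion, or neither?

The anion

In both ions every ring atom is sp² and contributes a p orbital, so both rings are fully conjugated.
Cation: 2 × 2 + 0 = 4 π electrons → 4(1), antiaromatic.
Anion: 2 × 2 + 2 = 6 π electrons → 4(1)+2, aromatic.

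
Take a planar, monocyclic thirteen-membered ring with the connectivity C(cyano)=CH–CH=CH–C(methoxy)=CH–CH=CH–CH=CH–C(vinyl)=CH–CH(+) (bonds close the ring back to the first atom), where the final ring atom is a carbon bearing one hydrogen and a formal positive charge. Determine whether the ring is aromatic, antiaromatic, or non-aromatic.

Antiaromatic

Check conjugation: each doubly-bonded ring atom is sp² with one p-orbital electron; the carbocation has an empty p orbital — every position has a p orbital, so the cyclic π system is continuous.
π-electron count: 6 × 2 = 12 from the double-bond units + 0 from the CH(+) atom = 12.
12 is a 4n count (n = 3), so the planar conjugated ring is antiaromatic.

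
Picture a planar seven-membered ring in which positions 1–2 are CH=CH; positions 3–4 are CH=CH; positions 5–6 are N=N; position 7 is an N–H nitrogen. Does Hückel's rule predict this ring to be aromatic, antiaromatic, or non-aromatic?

Antiaromatic

All ring atoms are sp² and supply a p orbital to the ring (every atom in a ring double bond is sp² and brings one electron to the p orbital; each =N– nitrogen is pyridine-type (lone pair in the sp² plane, one electron in the p orbital); the pyrrole-type nitrogen donates its lone pair from the p orbital); the conjugation is uninterrupted.
π-electron count: 3 × 2 = 6 from the double-bond units + 2 from the NH atom = 8.
8 = 4(2); a planar, fully conjugated 4n system is antiaromatic.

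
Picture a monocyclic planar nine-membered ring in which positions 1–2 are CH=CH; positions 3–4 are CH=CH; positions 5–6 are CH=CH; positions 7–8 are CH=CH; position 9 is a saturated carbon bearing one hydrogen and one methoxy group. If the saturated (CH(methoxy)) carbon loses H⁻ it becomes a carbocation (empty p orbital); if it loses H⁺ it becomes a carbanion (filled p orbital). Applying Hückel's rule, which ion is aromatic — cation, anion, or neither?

The anion

Both ions have a continuous loop of p orbitals — each ring atom is sp².
Cation: 4 × 2 + 0 = 8 π electrons → 4(2), antiaromatic.
Anion: 4 × 2 + 2 = 10 π electrons → 4(2)+2, aromatic.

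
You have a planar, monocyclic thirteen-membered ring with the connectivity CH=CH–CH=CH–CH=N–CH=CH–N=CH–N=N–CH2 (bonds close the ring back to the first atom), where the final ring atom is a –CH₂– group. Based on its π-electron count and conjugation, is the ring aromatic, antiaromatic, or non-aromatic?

The CH2 carbon is saturated: the tetrahedral CH₂ carbon is sp³ and has no p orbital in the ring π system. Conjugation is not continuous around the ring.
Broken conjugation rules out both aromaticity and antiaromaticity.

Non-aromatic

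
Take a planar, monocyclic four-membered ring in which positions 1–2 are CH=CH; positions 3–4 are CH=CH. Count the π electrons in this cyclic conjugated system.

Every ring atom contributes a p orbital perpendicular to the ring (the double-bond atoms are sp², each contributing one p electron), so the π system is cyclic and fully conjugated.
π-electron count: 2 × 2 = 4 from the 2 double-bond units.

4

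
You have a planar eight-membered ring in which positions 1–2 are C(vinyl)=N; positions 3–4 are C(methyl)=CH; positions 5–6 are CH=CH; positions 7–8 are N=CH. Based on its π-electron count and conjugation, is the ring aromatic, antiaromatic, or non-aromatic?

Every ring atom contributes a p orbital perpendicular to the ring (the double-bond atoms are sp², each contributing one p electron; each sp² =N– keeps its lone pair in-plane and puts one electron into the π system), so the π system is cyclic and fully conjugated.
π-electron count: 4 × 2 = 8 from the 4 double-bond units.
8 = 4(2); a planar, fully conjugated 4n system is antiaromatic.

Antiaromatic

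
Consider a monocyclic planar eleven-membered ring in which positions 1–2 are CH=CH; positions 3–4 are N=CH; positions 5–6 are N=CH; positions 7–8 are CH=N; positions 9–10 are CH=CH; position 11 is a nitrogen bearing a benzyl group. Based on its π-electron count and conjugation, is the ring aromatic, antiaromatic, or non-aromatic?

Every ring atom contributes a p orbital perpendicular to the ring (each doubly-bonded ring atom is sp² with one p-orbital electron; each sp² =N– keeps its lone pair in-plane and puts one electron into the π system; the pyrrole-type nitrogen donates its lone pair from the p orbital), so the π system is cyclic and fully conjugated.
π-electron count: 5 × 2 = 10 from the double-bond units + 2 from the N(benzyl) atom = 12.
A 4n π count (12, n = 3) in a planar conjugated ring means antiaromatic.

Antiaromatic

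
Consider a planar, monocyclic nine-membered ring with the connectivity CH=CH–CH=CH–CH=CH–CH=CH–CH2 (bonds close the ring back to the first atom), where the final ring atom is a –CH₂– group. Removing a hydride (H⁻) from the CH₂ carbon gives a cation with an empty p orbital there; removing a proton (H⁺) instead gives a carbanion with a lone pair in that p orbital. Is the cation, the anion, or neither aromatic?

The anion

Once that carbon is sp², every ring atom has a p orbital and both ions are fully conjugated.
Cation: 4 × 2 + 0 = 8 π electrons → 4(2), antiaromatic.
Anion: 4 × 2 + 2 = 10 π electrons → 4(2)+2, aromatic.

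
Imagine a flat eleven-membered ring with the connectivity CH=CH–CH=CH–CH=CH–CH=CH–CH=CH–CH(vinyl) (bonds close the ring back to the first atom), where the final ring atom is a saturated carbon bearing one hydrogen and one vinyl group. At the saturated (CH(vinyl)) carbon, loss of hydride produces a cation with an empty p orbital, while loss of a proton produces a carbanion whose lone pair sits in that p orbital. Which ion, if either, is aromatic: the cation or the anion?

Both ions have a continuous loop of p orbitals — each ring atom is sp².
Cation: 5 × 2 + 0 = 10 π electrons → 4(2)+2, aromatic.
Anion: 5 × 2 + 2 = 12 π electrons → 4(3), antiaromatic.

The cation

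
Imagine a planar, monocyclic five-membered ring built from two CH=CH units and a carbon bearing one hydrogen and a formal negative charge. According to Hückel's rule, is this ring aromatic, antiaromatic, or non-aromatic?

Aromatic

The p orbitals form a continuous loop: each doubly-bonded ring atom is sp² with one p-orbital electron; the carbanion's lone pair occupies the p orbital. The ring is fully conjugated.
π-electron count: 2 × 2 = 4 from the double-bond units + 2 from the CH(-) atom = 6.
With 6 π electrons (n = 1), the Hückel 4n+2 condition holds.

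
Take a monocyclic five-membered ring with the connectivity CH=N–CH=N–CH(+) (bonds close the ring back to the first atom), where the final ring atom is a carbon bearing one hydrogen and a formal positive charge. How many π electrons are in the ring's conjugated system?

4

All ring atoms are sp² and supply a p orbital to the ring (every atom in a ring double bond is sp² and brings one electron to the p orbital; each =N– nitrogen is pyridine-type (lone pair in the sp² plane, one electron in the p orbital); the carbocation has an empty p orbital); the conjugation is uninterrupted.
Tallying contributions gives 2 × 2 = 4 from the double-bond units + 0 from the CH(+) atom = 4.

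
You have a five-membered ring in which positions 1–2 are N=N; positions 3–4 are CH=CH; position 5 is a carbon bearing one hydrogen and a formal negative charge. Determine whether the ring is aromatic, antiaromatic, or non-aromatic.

Aromatic

All ring atoms are sp² and supply a p orbital to the ring (each doubly-bonded ring atom is sp² with one p-orbital electron; each sp² =N– keeps its lone pair in-plane and puts one electron into the π system; the carbanion's lone pair occupies the p orbital); the conjugation is uninterrupted.
π-electron count: 2 × 2 = 4 from the double-bond units + 2 from the CH(-) atom = 6.
6 = 4(1) + 2, which satisfies Hückel's 4n+2 rule.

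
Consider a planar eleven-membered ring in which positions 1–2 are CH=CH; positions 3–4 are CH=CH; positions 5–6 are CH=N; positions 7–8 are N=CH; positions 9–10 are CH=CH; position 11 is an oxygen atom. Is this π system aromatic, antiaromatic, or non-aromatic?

Antiaromatic

Check conjugation: each doubly-bonded ring atom is sp² with one p-orbital electron; each sp² =N– keeps its lone pair in-plane and puts one electron into the π system; the oxygen donates one lone pair from its p orbital — every position has a p orbital, so the cyclic π system is continuous.
Tallying contributions gives 5 × 2 = 10 from the double-bond units + 2 from the O atom = 12.
A 4n π count (12, n = 3) in a planar conjugated ring means antiaromatic.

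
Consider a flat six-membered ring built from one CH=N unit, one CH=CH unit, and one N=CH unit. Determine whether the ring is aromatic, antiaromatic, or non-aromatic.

Aromatic

The p orbitals form a continuous loop: each doubly-bonded ring atom is sp² with one p-orbital electron; each sp² =N– keeps its lone pair in-plane and puts one electron into the π system. The ring is fully conjugated.
Counting π electrons: 3 × 2 = 6 from the 3 double-bond units.
With 6 π electrons (n = 1), the Hückel 4n+2 condition holds.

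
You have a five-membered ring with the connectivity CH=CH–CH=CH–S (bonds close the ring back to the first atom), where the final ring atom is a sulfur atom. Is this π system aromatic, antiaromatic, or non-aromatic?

Check conjugation: the double-bond atoms are sp², each contributing one p electron; the sulfur donates one lone pair from its p orbital — every position has a p orbital, so the cyclic π system is continuous.
π-electron count: 2 × 2 = 4 from the double-bond units + 2 from the S atom = 6.
Since 6 = 4·1 + 2, the ring meets the 4n+2 criterion.
This is thiophene.

Aromatic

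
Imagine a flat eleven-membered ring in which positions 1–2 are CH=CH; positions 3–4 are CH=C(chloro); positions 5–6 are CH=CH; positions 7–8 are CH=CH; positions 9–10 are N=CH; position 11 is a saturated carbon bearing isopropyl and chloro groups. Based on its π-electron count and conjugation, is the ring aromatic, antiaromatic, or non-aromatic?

The C(isopropyl)(chloro) carbon is saturated: that saturated carbon is sp³ and has no p orbital in the ring π system. Conjugation is not continuous around the ring.
Broken conjugation rules out both aromaticity and antiaromaticity.

Non-aromatic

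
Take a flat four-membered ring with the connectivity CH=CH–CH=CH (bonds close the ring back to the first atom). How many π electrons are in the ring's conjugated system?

All ring atoms are sp² and supply a p orbital to the ring (every atom in a ring double bond is sp² and brings one electron to the p orbital); the conjugation is uninterrupted.
Tallying contributions gives 2 × 2 = 4 from the 2 double-bond units.
(The species described is cyclobutadiene.)

4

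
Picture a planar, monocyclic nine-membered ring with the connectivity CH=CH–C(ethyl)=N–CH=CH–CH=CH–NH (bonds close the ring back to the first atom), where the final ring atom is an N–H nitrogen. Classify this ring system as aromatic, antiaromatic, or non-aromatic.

The p orbitals form a continuous loop: each doubly-bonded ring atom is sp² with one p-orbital electron; the doubly-bonded nitrogens are pyridine-type — their lone pairs lie in the ring plane, leaving one electron in the p orbital; the pyrrole-type nitrogen donates its lone pair from the p orbital. The ring is fully conjugated.
Tallying contributions gives 4 × 2 = 8 from the double-bond units + 2 from the NH atom = 10.
10 = 4(2) + 2, which satisfies Hückel's 4n+2 rule.

Aromatic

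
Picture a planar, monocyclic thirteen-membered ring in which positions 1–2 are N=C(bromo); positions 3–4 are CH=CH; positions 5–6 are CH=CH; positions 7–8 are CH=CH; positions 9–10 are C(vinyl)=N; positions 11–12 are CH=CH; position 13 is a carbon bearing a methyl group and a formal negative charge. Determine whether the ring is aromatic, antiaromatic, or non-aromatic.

Every ring atom contributes a p orbital perpendicular to the ring (the double-bond atoms are sp², each contributing one p electron; the doubly-bonded nitrogens are pyridine-type — their lone pairs lie in the ring plane, leaving one electron in the p orbital; the carbanion's lone pair occupies the p orbital), so the π system is cyclic and fully conjugated.
Tallying contributions gives 6 × 2 = 12 from the double-bond units + 2 from the C(methyl)(-) atom = 14.
Since 14 = 4·3 + 2, the ring meets the 4n+2 criterion.

Aromatic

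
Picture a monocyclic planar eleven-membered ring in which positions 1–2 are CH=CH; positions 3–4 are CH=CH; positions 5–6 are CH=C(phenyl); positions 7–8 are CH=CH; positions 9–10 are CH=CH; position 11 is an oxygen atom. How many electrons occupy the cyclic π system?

Every ring atom contributes a p orbital perpendicular to the ring (the double-bond atoms are sp², each contributing one p electron; the oxygen donates one lone pair from its p orbital), so the π system is cyclic and fully conjugated.
π-electron count: 5 × 2 = 10 from the double-bond units + 2 from the O atom = 12.

12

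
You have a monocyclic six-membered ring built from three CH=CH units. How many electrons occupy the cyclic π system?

Every ring atom contributes a p orbital perpendicular to the ring (each doubly-bonded ring atom is sp² with one p-orbital electron), so the π system is cyclic and fully conjugated.
Counting π electrons: 3 × 2 = 6 from the 3 double-bond units.
This is benzene.

6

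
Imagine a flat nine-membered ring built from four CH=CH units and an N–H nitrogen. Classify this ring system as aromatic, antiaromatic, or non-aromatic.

All ring atoms are sp² and supply a p orbital to the ring (the double-bond atoms are sp², each contributing one p electron; the pyrrole-type nitrogen donates its lone pair from the p orbital); the conjugation is uninterrupted.
Adding the contributions, 4 × 2 = 8 from the double-bond units + 2 from the NH atom = 10.
10 = 4(2) + 2, which satisfies Hückel's 4n+2 rule.

Aromatic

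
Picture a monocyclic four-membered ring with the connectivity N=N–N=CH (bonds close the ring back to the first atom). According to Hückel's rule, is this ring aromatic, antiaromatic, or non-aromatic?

Antiaromatic

The p orbitals form a continuous loop: the double-bond atoms are sp², each contributing one p electron; the doubly-bonded nitrogens are pyridine-type — their lone pairs lie in the ring plane, leaving one electron in the p orbital. The ring is fully conjugated.
Tallying contributions gives 2 × 2 = 4 from the 2 double-bond units.
4 is a 4n count (n = 1), so the planar conjugated ring is antiaromatic.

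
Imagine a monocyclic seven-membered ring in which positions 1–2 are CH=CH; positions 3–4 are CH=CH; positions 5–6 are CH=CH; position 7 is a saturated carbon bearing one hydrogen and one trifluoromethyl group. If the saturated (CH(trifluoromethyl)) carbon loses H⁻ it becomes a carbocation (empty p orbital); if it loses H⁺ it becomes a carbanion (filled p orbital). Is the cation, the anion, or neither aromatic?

In both ions every ring atom is sp² and contributes a p orbital, so both rings are fully conjugated.
Cation: 3 × 2 + 0 = 6 π electrons → 4(1)+2, aromatic.
Anion: 3 × 2 + 2 = 8 π electrons → 4(2), antiaromatic.

The cation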